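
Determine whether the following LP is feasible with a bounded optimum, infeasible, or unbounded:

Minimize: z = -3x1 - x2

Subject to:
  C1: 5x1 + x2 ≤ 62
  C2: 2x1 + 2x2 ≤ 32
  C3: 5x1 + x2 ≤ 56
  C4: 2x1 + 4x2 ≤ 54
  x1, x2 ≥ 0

Feasible with a bounded optimal solution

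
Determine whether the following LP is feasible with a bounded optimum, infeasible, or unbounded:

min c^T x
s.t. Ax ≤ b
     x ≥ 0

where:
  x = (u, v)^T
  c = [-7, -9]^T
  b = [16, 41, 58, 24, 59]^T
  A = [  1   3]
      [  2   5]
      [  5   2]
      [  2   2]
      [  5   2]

Feasible with a bounded optimal solution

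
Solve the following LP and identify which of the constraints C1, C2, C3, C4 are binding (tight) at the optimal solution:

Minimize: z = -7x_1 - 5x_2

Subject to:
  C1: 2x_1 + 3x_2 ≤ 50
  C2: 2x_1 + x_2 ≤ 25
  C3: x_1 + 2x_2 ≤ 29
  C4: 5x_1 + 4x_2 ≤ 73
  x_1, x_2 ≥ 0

At x_1 = 9, x_2 = 7, compute slack b - a·x for each constraint:
  C1: 50 − 39 = 11  (slack)
  C2: 25 − 25 = 0  (binding)
  C3: 29 − 23 = 6  (slack)
  C4: 73 − 73 = 0  (binding)

Optimal: x_1 = 9, x_2 = 7
Binding: C2, C4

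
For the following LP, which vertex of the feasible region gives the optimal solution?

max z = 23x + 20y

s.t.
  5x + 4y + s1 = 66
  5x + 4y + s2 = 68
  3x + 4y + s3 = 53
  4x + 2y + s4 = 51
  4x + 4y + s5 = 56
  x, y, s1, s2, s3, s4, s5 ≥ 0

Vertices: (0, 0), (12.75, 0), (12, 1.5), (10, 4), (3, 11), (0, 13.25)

Evaluate the objective at each vertex of the feasible region:
  z(0, 0) = 0
  z(12.75, 0) = 293.2
  z(12, 1.5) = 306
  z(10, 4) = 310  ←
  z(3, 11) = 289
  z(0, 13.25) = 265
The maximum is at x = 10, y = 4.

(10, 4)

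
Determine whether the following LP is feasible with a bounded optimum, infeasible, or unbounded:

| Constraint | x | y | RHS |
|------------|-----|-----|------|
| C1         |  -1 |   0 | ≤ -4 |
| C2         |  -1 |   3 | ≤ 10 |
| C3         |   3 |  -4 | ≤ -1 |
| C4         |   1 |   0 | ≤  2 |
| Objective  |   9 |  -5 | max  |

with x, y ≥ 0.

Infeasible (no feasible solution exists)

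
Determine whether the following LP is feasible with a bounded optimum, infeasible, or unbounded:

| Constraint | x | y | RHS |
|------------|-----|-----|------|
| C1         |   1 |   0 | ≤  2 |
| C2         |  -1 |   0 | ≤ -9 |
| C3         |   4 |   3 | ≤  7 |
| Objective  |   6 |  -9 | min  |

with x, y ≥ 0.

Infeasible (no feasible solution exists)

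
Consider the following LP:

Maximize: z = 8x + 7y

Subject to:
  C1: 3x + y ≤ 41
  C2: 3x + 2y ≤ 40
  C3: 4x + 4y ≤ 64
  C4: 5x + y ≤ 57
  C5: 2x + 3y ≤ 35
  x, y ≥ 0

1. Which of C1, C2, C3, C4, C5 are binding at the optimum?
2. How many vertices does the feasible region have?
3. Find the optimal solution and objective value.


1. C2, C5
2. 5
3. x = 10, y = 5, z = 115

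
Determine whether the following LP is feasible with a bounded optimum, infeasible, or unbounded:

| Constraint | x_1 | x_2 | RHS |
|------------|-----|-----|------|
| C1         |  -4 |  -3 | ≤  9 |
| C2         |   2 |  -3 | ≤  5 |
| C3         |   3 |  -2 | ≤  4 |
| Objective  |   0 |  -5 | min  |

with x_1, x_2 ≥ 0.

Unbounded (objective can decrease without bound)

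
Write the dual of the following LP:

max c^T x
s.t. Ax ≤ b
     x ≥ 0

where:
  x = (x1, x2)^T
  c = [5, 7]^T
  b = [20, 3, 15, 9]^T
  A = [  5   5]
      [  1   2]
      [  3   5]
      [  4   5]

Primal max cᵀx s.t. Ax ≤ b, x ≥ 0  →  Dual min bᵀy s.t. Aᵀy ≥ c, y ≥ 0.

Minimize: z = 20y1 + 3y2 + 15y3 + 9y4

Subject to:
  5y1 + y2 + 3y3 + 4y4 ≥ 5
  5y1 + 2y2 + 5y3 + 5y4 ≥ 7
  y1, y2, y3, y4 ≥ 0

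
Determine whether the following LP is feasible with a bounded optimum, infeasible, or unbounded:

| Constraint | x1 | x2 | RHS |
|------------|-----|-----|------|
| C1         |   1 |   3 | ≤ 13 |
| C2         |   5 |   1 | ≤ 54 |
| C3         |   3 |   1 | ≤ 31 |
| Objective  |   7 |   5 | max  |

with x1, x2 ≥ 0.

Feasible with a bounded optimal solution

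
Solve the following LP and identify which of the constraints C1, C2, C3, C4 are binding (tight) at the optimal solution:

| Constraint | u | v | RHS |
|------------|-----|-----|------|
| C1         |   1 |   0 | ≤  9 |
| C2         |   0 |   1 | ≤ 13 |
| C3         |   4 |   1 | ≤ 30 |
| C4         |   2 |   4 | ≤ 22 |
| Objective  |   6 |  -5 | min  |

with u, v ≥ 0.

At u = 0, v = 5.5, compute slack b - a·x for each constraint:
  C1: 9 − 0 = 9  (slack)
  C2: 13 − 5.5 = 7.5  (slack)
  C3: 30 − 5.5 = 24.5  (slack)
  C4: 22 − 22 = 0  (binding)

Optimal: u = 0, v = 5.5
Binding: C4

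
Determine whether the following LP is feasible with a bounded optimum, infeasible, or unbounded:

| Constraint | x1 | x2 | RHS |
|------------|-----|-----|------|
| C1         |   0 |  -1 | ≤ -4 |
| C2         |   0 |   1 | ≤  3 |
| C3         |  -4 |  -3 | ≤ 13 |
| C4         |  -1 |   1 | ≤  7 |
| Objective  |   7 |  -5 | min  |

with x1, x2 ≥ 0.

Infeasible (no feasible solution exists)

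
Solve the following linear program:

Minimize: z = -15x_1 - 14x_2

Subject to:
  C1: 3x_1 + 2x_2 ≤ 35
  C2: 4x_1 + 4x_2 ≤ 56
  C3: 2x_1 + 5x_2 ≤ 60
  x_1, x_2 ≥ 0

Evaluate the objective at each vertex of the feasible region:
  z(0, 0) = 0
  z(11.67, 0) = -175
  z(7, 7) = -203  ←
  z(3.333, 10.67) = -199.3
  z(0, 12) = -168
The minimum is at x_1 = 7, x_2 = 7.

x_1 = 7, x_2 = 7, z = -203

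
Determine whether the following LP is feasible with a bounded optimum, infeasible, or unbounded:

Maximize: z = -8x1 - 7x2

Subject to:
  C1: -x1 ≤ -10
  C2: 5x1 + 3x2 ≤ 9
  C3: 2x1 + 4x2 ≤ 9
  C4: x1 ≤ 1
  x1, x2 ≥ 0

Infeasible (no feasible solution exists)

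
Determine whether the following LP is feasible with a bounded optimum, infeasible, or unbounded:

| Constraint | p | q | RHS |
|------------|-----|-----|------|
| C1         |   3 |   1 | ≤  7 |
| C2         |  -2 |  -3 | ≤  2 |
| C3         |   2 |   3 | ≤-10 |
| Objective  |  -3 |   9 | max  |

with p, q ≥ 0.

Infeasible (no feasible solution exists)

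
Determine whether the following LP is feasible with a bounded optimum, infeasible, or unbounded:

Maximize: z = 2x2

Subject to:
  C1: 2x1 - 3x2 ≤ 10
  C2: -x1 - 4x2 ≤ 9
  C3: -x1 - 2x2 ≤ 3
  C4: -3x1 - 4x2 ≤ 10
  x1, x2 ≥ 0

Unbounded (objective can increase without bound)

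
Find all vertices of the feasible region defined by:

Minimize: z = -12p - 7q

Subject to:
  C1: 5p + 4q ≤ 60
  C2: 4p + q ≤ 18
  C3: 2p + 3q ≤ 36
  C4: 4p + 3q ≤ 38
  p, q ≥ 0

(0, 0), (4.5, 0), (2, 10), (1, 11.33), (0, 12)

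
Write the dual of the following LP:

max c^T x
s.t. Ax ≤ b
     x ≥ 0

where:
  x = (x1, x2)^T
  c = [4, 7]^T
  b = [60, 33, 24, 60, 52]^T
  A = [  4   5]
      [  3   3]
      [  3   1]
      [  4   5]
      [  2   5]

Primal max cᵀx s.t. Ax ≤ b, x ≥ 0  →  Dual min bᵀy s.t. Aᵀy ≥ c, y ≥ 0.

Minimize: z = 60y1 + 33y2 + 24y3 + 60y4 + 52y5

Subject to:
  4y1 + 3y2 + 3y3 + 4y4 + 2y5 ≥ 4
  5y1 + 3y2 + y3 + 5y4 + 5y5 ≥ 7
  y1, y2, y3, y4, y5 ≥ 0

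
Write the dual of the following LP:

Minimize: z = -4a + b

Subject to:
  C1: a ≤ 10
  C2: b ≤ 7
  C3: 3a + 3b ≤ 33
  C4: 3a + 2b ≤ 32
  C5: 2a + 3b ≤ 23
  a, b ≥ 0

Primal min cᵀx s.t. Ax ≤ b, x ≥ 0  →  Dual max −bᵀy s.t. Aᵀy ≥ −c, y ≥ 0.

Maximize: z = -10y1 - 7y2 - 33y3 - 32y4 - 23y5

Subject to:
  y1 + 3y3 + 3y4 + 2y5 ≥ 4
  y2 + 3y3 + 2y4 + 3y5 ≥ -1
  y1, y2, y3, y4, y5 ≥ 0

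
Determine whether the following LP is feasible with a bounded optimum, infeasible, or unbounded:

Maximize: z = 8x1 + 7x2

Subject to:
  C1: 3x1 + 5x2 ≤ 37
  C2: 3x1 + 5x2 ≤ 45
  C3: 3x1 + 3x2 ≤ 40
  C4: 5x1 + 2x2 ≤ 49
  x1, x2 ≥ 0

Feasible with a bounded optimal solution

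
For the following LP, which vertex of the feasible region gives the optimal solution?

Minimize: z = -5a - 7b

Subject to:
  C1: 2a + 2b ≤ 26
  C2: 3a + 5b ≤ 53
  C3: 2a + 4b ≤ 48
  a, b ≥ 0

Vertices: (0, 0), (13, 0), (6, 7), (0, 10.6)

Evaluate the objective at each vertex of the feasible region:
  z(0, 0) = 0
  z(13, 0) = -65
  z(6, 7) = -79  ←
  z(0, 10.6) = -74.2
The minimum is at a = 6, b = 7.

(6, 7)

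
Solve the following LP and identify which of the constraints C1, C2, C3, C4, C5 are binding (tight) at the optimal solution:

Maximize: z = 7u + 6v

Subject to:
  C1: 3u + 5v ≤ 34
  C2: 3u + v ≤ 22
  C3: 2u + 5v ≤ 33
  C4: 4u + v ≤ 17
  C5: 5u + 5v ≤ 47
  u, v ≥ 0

At u = 3, v = 5, compute slack b - a·x for each constraint:
  C1: 34 − 34 = 0  (binding)
  C2: 22 − 14 = 8  (slack)
  C3: 33 − 31 = 2  (slack)
  C4: 17 − 17 = 0  (binding)
  C5: 47 − 40 = 7  (slack)

Optimal: u = 3, v = 5
Binding: C1, C4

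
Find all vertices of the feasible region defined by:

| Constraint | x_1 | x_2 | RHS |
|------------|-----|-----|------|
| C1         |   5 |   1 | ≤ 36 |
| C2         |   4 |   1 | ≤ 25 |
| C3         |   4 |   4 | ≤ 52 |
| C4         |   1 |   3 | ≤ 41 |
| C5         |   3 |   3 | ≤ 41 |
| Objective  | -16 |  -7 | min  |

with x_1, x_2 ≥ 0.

(0, 0), (6.25, 0), (4, 9), (0, 13)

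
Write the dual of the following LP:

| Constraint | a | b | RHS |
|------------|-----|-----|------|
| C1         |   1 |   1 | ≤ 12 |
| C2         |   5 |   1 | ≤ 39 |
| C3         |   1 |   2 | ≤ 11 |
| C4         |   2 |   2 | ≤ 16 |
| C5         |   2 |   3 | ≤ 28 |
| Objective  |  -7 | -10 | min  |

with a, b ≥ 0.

Primal min cᵀx s.t. Ax ≤ b, x ≥ 0  →  Dual max −bᵀy s.t. Aᵀy ≥ −c, y ≥ 0.

Maximize: z = -12y1 - 39y2 - 11y3 - 16y4 - 28y5

Subject to:
  y1 + 5y2 + y3 + 2y4 + 2y5 ≥ 7
  y1 + y2 + 2y3 + 2y4 + 3y5 ≥ 10
  y1, y2, y3, y4, y5 ≥ 0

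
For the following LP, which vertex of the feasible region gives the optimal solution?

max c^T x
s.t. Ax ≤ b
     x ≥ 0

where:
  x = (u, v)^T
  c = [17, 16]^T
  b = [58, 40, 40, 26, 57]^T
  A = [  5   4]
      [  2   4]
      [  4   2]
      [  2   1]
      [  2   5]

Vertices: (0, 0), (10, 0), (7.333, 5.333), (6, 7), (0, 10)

Evaluate the objective at each vertex of the feasible region:
  z(0, 0) = 0
  z(10, 0) = 170
  z(7.333, 5.333) = 210
  z(6, 7) = 214  ←
  z(0, 10) = 160
The maximum is at u = 6, v = 7.

(6, 7)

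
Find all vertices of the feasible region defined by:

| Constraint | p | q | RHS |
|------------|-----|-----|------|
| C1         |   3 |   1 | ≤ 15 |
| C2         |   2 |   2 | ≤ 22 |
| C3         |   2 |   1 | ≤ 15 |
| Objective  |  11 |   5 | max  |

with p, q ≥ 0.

(0, 0), (5, 0), (2, 9), (0, 11)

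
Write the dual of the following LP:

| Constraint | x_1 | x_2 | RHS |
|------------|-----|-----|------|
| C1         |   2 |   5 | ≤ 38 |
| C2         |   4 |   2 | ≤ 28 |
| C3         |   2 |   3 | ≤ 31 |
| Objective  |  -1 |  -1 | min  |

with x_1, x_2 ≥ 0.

Primal min cᵀx s.t. Ax ≤ b, x ≥ 0  →  Dual max −bᵀy s.t. Aᵀy ≥ −c, y ≥ 0.

Maximize: z = -38y1 - 28y2 - 31y3

Subject to:
  2y1 + 4y2 + 2y3 ≥ 1
  5y1 + 2y2 + 3y3 ≥ 1
  y1, y2, y3 ≥ 0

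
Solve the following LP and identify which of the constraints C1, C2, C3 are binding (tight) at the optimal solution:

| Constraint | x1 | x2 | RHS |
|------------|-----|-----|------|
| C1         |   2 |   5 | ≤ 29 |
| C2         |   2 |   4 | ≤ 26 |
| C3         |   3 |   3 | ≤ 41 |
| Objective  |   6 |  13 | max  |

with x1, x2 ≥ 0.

At x1 = 7, x2 = 3, compute slack b - a·x for each constraint:
  C1: 29 − 29 = 0  (binding)
  C2: 26 − 26 = 0  (binding)
  C3: 41 − 30 = 11  (slack)

Optimal: x1 = 7, x2 = 3
Binding: C1, C2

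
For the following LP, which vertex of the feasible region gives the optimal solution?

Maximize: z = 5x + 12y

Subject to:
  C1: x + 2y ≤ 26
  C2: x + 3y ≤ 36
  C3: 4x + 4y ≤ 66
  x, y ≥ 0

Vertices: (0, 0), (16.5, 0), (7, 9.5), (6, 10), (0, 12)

Evaluate the objective at each vertex of the feasible region:
  z(0, 0) = 0
  z(16.5, 0) = 82.5
  z(7, 9.5) = 149
  z(6, 10) = 150  ←
  z(0, 12) = 144
The maximum is at x = 6, y = 10.

(6, 10)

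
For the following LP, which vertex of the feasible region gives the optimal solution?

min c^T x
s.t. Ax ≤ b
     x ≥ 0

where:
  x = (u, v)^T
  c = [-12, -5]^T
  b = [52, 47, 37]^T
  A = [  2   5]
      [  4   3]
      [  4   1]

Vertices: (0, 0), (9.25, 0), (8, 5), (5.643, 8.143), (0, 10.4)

Evaluate the objective at each vertex of the feasible region:
  z(0, 0) = 0
  z(9.25, 0) = -111
  z(8, 5) = -121  ←
  z(5.643, 8.143) = -108.4
  z(0, 10.4) = -52
The minimum is at u = 8, v = 5.

(8, 5)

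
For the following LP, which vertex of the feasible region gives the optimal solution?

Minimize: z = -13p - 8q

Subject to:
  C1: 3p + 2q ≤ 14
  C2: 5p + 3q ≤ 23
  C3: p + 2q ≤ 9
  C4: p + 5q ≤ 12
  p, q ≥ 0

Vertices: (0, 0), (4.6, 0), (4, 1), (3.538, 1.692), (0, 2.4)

Evaluate the objective at each vertex of the feasible region:
  z(0, 0) = 0
  z(4.6, 0) = -59.8
  z(4, 1) = -60  ←
  z(3.538, 1.692) = -59.54
  z(0, 2.4) = -19.2
The minimum is at p = 4, q = 1.

(4, 1)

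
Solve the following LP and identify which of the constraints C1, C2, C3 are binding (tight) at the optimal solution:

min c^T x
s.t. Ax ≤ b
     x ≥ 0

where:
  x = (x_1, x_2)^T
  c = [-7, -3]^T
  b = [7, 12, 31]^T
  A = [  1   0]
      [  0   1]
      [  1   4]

At x_1 = 7, x_2 = 6, compute slack b - a·x for each constraint:
  C1: 7 − 7 = 0  (binding)
  C2: 12 − 6 = 6  (slack)
  C3: 31 − 31 = 0  (binding)

Optimal: x_1 = 7, x_2 = 6
Binding: C1, C3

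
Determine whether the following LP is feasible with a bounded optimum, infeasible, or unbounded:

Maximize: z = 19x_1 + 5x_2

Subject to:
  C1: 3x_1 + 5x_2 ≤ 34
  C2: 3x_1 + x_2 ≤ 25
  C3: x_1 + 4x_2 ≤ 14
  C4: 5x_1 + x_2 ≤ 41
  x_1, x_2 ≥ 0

Feasible with a bounded optimal solution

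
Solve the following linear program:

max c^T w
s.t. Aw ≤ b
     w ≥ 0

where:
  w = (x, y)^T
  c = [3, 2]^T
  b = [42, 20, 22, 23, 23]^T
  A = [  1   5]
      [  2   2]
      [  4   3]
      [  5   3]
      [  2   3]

Evaluate the objective at each vertex of the feasible region:
  z(0, 0) = 0
  z(4.6, 0) = 13.8
  z(1, 6) = 15  ←
  z(0, 7.333) = 14.67
The maximum is at x = 1, y = 6.

x = 1, y = 6, z = 15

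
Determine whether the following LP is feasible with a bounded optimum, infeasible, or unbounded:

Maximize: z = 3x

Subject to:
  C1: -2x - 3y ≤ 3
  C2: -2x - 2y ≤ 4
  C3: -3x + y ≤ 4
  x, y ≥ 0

Unbounded (objective can increase without bound)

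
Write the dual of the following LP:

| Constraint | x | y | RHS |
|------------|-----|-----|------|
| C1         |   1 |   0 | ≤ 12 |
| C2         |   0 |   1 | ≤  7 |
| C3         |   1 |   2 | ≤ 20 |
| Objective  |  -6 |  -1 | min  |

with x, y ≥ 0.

Primal min cᵀx s.t. Ax ≤ b, x ≥ 0  →  Dual max −bᵀy s.t. Aᵀy ≥ −c, y ≥ 0.

Maximize: z = -12y1 - 7y2 - 20y3

Subject to:
  y1 + y3 ≥ 6
  y2 + 2y3 ≥ 1
  y1, y2, y3 ≥ 0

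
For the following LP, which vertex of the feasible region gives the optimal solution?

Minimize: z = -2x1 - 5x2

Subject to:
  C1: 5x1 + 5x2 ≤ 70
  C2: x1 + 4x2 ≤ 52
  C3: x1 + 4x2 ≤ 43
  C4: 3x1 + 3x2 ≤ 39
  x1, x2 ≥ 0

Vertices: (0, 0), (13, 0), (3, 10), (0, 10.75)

Evaluate the objective at each vertex of the feasible region:
  z(0, 0) = 0
  z(13, 0) = -26
  z(3, 10) = -56  ←
  z(0, 10.75) = -53.75
The minimum is at x1 = 3, x2 = 10.

(3, 10)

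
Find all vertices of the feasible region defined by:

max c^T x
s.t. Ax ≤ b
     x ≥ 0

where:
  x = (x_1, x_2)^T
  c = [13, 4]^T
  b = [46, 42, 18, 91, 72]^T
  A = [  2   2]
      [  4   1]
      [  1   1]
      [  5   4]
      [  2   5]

(0, 0), (10.5, 0), (8, 10), (6, 12), (0, 14.4)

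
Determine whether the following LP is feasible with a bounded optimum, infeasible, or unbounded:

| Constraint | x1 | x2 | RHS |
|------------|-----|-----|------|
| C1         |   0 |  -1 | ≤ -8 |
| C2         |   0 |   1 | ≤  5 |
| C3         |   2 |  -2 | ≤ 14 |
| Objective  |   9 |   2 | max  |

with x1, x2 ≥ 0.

Infeasible (no feasible solution exists)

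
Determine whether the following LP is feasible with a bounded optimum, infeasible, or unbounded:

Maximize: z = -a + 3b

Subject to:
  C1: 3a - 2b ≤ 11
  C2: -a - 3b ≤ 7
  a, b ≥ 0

Unbounded (objective can increase without bound)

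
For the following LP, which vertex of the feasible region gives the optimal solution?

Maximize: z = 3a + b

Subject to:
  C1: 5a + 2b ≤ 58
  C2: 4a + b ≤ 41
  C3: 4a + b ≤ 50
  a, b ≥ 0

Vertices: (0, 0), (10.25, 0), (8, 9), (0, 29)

Evaluate the objective at each vertex of the feasible region:
  z(0, 0) = 0
  z(10.25, 0) = 30.75
  z(8, 9) = 33  ←
  z(0, 29) = 29
The maximum is at a = 8, b = 9.

(8, 9)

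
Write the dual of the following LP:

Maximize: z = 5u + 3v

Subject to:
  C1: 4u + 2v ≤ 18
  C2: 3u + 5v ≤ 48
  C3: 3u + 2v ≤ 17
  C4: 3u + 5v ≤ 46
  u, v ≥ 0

Primal max cᵀx s.t. Ax ≤ b, x ≥ 0  →  Dual min bᵀy s.t. Aᵀy ≥ c, y ≥ 0.

Minimize: z = 18y1 + 48y2 + 17y3 + 46y4

Subject to:
  4y1 + 3y2 + 3y3 + 3y4 ≥ 5
  2y1 + 5y2 + 2y3 + 5y4 ≥ 3
  y1, y2, y3, y4 ≥ 0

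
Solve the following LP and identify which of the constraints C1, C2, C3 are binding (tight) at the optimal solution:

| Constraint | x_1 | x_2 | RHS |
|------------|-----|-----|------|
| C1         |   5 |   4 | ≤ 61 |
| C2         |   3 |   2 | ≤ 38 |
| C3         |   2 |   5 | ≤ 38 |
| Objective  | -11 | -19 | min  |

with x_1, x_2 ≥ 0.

At x_1 = 9, x_2 = 4, compute slack b - a·x for each constraint:
  C1: 61 − 61 = 0  (binding)
  C2: 38 − 35 = 3  (slack)
  C3: 38 − 38 = 0  (binding)

Optimal: x_1 = 9, x_2 = 4
Binding: C1, C3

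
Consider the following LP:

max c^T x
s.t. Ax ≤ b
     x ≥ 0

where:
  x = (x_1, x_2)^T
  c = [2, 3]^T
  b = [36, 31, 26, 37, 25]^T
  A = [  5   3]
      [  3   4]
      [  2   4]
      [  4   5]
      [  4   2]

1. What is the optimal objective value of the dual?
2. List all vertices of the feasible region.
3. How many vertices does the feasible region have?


1. 21
2. (0, 0), (6.25, 0), (4.25, 4), (3, 5), (0, 6.5)
3. 5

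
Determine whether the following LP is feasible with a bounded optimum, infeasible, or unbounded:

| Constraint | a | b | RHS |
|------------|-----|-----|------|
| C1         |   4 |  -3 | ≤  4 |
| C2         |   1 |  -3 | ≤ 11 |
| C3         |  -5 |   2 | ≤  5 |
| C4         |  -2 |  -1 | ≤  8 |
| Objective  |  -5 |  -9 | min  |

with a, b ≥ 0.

Unbounded (objective can decrease without bound)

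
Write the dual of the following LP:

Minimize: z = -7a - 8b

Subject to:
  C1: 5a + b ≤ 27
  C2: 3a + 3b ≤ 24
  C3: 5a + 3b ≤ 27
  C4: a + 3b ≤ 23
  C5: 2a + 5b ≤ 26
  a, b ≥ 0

Primal min cᵀx s.t. Ax ≤ b, x ≥ 0  →  Dual max −bᵀy s.t. Aᵀy ≥ −c, y ≥ 0.

Maximize: z = -27y1 - 24y2 - 27y3 - 23y4 - 26y5

Subject to:
  5y1 + 3y2 + 5y3 + y4 + 2y5 ≥ 7
  y1 + 3y2 + 3y3 + 3y4 + 5y5 ≥ 8
  y1, y2, y3, y4, y5 ≥ 0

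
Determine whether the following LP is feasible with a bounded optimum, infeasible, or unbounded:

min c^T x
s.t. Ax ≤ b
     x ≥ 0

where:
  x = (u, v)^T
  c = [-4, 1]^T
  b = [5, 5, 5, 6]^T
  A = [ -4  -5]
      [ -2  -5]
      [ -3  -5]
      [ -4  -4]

Unbounded (objective can decrease without bound)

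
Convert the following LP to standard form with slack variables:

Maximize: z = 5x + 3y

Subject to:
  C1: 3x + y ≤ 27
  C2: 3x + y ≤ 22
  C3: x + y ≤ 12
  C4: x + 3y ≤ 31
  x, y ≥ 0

max z = 5x + 3y

s.t.
  3x + y + s1 = 27
  3x + y + s2 = 22
  x + y + s3 = 12
  x + 3y + s4 = 31
  x, y, s1, s2, s3, s4 ≥ 0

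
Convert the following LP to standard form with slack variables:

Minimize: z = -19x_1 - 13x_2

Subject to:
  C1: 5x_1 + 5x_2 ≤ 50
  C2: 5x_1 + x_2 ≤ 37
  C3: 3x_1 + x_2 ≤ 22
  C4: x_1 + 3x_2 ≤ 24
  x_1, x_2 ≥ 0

min z = -19x_1 - 13x_2

s.t.
  5x_1 + 5x_2 + s1 = 50
  5x_1 + x_2 + s2 = 37
  3x_1 + x_2 + s3 = 22
  x_1 + 3x_2 + s4 = 24
  x_1, x_2, s1, s2, s3, s4 ≥ 0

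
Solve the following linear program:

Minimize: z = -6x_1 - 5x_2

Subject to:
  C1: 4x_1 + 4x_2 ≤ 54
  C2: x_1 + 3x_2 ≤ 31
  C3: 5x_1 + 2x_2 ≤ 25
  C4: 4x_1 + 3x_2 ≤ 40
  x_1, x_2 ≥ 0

Evaluate the objective at each vertex of the feasible region:
  z(0, 0) = 0
  z(5, 0) = -30
  z(1, 10) = -56  ←
  z(0, 10.33) = -51.67
The minimum is at x_1 = 1, x_2 = 10.

x_1 = 1, x_2 = 10, z = -56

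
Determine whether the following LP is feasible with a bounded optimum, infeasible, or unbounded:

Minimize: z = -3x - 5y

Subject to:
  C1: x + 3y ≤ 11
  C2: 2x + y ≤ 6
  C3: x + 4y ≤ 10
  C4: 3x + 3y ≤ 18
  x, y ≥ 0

Feasible with a bounded optimal solution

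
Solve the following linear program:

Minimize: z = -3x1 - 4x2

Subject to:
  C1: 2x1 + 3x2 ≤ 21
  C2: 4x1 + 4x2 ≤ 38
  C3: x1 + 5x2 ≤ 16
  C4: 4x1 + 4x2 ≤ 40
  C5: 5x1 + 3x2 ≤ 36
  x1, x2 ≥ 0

Evaluate the objective at each vertex of the feasible region:
  z(0, 0) = 0
  z(7.2, 0) = -21.6
  z(6, 2) = -26  ←
  z(0, 3.2) = -12.8
The minimum is at x1 = 6, x2 = 2.

x1 = 6, x2 = 2, z = -26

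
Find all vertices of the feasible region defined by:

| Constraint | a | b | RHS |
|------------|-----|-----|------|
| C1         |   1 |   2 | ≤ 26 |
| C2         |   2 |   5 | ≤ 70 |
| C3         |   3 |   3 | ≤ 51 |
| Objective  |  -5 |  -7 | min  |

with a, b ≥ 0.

(0, 0), (17, 0), (8, 9), (0, 13)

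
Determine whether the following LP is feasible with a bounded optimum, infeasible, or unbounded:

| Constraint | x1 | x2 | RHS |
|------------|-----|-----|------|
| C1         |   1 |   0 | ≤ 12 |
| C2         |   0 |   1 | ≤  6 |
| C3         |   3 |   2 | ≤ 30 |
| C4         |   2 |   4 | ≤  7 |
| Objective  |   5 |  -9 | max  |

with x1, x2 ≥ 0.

Feasible with a bounded optimal solution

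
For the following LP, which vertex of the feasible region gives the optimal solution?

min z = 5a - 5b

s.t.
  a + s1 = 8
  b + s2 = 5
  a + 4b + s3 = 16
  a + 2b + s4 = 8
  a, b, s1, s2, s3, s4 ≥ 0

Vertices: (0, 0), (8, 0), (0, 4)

Evaluate the objective at each vertex of the feasible region:
  z(0, 0) = 0
  z(8, 0) = 40
  z(0, 4) = -20  ←
The minimum is at a = 0, b = 4.

(0, 4)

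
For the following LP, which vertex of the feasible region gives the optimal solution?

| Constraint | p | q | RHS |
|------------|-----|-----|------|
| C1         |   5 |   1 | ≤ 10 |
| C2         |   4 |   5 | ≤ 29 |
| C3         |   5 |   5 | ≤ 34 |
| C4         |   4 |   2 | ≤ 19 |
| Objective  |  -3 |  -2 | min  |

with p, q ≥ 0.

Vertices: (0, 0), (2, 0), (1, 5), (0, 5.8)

Evaluate the objective at each vertex of the feasible region:
  z(0, 0) = 0
  z(2, 0) = -6
  z(1, 5) = -13  ←
  z(0, 5.8) = -11.6
The minimum is at p = 1, q = 5.

(1, 5)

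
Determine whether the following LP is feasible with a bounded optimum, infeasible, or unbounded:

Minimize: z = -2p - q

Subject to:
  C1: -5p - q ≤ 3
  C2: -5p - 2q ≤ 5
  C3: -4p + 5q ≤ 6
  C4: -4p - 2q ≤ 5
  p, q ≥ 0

Unbounded (objective can decrease without bound)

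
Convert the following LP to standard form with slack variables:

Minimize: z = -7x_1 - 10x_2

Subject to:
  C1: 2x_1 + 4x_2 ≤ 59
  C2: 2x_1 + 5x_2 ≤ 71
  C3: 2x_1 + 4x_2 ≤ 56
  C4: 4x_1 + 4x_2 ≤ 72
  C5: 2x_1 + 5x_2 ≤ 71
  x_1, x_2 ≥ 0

min z = -7x_1 - 10x_2

s.t.
  2x_1 + 4x_2 + s1 = 59
  2x_1 + 5x_2 + s2 = 71
  2x_1 + 4x_2 + s3 = 56
  4x_1 + 4x_2 + s4 = 72
  2x_1 + 5x_2 + s5 = 71
  x_1, x_2, s1, s2, s3, s4, s5 ≥ 0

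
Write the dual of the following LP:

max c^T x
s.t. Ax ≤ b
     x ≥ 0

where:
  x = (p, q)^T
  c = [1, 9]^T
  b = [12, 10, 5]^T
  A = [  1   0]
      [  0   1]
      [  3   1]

Primal max cᵀx s.t. Ax ≤ b, x ≥ 0  →  Dual min bᵀy s.t. Aᵀy ≥ c, y ≥ 0.

Minimize: z = 12y1 + 10y2 + 5y3

Subject to:
  y1 + 3y3 ≥ 1
  y2 + y3 ≥ 9
  y1, y2, y3 ≥ 0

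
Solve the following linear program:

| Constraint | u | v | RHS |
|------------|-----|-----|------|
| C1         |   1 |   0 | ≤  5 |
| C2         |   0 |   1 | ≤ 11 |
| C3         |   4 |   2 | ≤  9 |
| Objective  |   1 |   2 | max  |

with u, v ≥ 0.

Evaluate the objective at each vertex of the feasible region:
  z(0, 0) = 0
  z(2.25, 0) = 2.25
  z(0, 4.5) = 9  ←
The maximum is at u = 0, v = 4.5.

u = 0, v = 4.5, z = 9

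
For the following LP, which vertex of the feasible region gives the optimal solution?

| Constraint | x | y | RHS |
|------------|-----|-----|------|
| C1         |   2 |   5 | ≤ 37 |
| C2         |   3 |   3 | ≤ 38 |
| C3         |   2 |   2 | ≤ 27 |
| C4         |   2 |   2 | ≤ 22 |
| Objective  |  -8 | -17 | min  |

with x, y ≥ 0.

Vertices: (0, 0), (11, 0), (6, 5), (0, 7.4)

Evaluate the objective at each vertex of the feasible region:
  z(0, 0) = 0
  z(11, 0) = -88
  z(6, 5) = -133  ←
  z(0, 7.4) = -125.8
The minimum is at x = 6, y = 5.

(6, 5)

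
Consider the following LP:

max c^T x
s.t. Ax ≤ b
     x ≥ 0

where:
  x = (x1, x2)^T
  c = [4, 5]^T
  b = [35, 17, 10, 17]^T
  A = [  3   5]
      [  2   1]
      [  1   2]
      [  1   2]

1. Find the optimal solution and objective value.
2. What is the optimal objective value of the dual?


1. x1 = 8, x2 = 1, z = 37
2. 37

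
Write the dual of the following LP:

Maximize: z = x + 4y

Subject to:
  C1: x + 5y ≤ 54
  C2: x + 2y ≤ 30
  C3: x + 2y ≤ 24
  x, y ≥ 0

Primal max cᵀx s.t. Ax ≤ b, x ≥ 0  →  Dual min bᵀy s.t. Aᵀy ≥ c, y ≥ 0.

Minimize: z = 54y1 + 30y2 + 24y3

Subject to:
  y1 + y2 + y3 ≥ 1
  5y1 + 2y2 + 2y3 ≥ 4
  y1, y2, y3 ≥ 0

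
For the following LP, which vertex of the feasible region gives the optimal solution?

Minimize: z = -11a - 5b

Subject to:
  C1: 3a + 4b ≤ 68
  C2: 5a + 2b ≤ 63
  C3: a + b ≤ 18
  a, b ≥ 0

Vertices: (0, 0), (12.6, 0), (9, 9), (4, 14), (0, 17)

Evaluate the objective at each vertex of the feasible region:
  z(0, 0) = 0
  z(12.6, 0) = -138.6
  z(9, 9) = -144  ←
  z(4, 14) = -114
  z(0, 17) = -85
The minimum is at a = 9, b = 9.

(9, 9)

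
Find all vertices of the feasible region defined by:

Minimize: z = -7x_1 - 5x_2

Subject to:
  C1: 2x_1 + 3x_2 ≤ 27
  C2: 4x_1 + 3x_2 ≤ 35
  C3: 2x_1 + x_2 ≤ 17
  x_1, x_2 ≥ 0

(0, 0), (8.5, 0), (8, 1), (4, 6.333), (0, 9)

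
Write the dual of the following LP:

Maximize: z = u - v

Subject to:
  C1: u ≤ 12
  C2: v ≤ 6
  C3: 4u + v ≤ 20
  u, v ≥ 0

Primal max cᵀx s.t. Ax ≤ b, x ≥ 0  →  Dual min bᵀy s.t. Aᵀy ≥ c, y ≥ 0.

Minimize: z = 12y1 + 6y2 + 20y3

Subject to:
  y1 + 4y3 ≥ 1
  y2 + y3 ≥ -1
  y1, y2, y3 ≥ 0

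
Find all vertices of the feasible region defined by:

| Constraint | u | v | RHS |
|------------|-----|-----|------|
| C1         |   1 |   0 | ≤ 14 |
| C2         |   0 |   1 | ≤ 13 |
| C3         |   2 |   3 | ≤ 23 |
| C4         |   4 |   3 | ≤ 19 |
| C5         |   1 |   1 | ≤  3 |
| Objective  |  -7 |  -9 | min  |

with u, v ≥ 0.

(0, 0), (3, 0), (0, 3)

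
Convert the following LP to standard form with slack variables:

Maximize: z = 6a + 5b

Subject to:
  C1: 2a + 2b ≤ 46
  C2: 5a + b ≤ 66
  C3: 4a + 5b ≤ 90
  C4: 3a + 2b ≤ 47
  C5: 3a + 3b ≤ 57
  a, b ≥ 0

max z = 6a + 5b

s.t.
  2a + 2b + s1 = 46
  5a + b + s2 = 66
  4a + 5b + s3 = 90
  3a + 2b + s4 = 47
  3a + 3b + s5 = 57
  a, b, s1, s2, s3, s4, s5 ≥ 0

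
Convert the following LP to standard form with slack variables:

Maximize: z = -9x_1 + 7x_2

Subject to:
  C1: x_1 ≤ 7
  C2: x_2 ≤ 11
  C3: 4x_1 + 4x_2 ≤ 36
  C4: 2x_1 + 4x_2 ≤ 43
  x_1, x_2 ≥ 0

max z = -9x_1 + 7x_2

s.t.
  x_1 + s1 = 7
  x_2 + s2 = 11
  4x_1 + 4x_2 + s3 = 36
  2x_1 + 4x_2 + s4 = 43
  x_1, x_2, s1, s2, s3, s4 ≥ 0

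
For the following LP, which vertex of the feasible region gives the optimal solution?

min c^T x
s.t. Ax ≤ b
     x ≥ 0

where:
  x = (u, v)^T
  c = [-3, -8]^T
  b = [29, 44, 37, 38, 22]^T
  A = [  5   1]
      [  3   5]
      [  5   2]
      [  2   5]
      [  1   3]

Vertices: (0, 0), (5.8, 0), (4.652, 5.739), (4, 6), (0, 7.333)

Evaluate the objective at each vertex of the feasible region:
  z(0, 0) = 0
  z(5.8, 0) = -17.4
  z(4.652, 5.739) = -59.87
  z(4, 6) = -60  ←
  z(0, 7.333) = -58.67
The minimum is at u = 4, v = 6.

(4, 6)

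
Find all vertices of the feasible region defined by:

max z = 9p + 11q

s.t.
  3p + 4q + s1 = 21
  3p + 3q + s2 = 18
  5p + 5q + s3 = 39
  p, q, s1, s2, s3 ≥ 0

(0, 0), (6, 0), (3, 3), (0, 5.25)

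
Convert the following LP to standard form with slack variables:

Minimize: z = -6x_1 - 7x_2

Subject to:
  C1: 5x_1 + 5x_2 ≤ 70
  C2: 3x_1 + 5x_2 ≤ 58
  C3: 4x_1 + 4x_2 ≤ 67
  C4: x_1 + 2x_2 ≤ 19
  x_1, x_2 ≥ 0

min z = -6x_1 - 7x_2

s.t.
  5x_1 + 5x_2 + s1 = 70
  3x_1 + 5x_2 + s2 = 58
  4x_1 + 4x_2 + s3 = 67
  x_1 + 2x_2 + s4 = 19
  x_1, x_2, s1, s2, s3, s4 ≥ 0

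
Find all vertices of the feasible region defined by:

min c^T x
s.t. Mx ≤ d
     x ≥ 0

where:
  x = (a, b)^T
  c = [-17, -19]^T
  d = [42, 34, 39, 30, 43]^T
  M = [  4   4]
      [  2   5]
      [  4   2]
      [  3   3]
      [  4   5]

(0, 0), (9.75, 0), (9.5, 0.5), (7, 3), (4.5, 5), (0, 6.8)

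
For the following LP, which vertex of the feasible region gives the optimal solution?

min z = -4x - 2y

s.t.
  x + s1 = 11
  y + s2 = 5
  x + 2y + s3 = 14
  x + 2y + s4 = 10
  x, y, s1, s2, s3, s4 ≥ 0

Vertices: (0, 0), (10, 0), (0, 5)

Evaluate the objective at each vertex of the feasible region:
  z(0, 0) = 0
  z(10, 0) = -40  ←
  z(0, 5) = -10
The minimum is at x = 10, y = 0.

(10, 0)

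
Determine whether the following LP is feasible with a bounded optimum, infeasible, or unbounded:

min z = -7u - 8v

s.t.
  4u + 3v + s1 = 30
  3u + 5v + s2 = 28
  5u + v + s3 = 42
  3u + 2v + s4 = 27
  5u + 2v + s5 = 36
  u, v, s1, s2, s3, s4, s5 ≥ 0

Feasible with a bounded optimal solution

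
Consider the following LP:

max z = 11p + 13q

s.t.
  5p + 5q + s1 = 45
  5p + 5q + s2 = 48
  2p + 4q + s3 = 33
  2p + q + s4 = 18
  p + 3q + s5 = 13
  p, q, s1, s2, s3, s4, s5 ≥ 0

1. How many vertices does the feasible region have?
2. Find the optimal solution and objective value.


1. 4
2. p = 7, q = 2, z = 103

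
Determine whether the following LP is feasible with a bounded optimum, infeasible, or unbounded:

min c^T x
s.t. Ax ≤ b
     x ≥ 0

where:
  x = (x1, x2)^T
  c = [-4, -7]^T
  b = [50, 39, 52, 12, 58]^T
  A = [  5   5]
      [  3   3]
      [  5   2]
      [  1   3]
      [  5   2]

Feasible with a bounded optimal solution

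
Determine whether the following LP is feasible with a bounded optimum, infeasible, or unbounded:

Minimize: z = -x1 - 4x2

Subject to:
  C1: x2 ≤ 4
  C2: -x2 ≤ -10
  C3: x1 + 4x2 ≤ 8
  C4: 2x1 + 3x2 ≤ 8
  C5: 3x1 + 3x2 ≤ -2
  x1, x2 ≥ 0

Infeasible (no feasible solution exists)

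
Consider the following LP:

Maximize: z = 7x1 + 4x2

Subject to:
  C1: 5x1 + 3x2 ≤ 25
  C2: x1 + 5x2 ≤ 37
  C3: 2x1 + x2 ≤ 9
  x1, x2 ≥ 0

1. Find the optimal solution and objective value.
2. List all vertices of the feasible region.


1. x1 = 2, x2 = 5, z = 34
2. (0, 0), (4.5, 0), (2, 5), (0.6364, 7.273), (0, 7.4)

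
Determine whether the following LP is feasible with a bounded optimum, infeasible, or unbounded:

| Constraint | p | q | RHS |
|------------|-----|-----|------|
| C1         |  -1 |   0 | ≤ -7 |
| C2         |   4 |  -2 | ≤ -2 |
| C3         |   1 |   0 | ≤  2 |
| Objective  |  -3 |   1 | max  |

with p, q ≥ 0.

Infeasible (no feasible solution exists)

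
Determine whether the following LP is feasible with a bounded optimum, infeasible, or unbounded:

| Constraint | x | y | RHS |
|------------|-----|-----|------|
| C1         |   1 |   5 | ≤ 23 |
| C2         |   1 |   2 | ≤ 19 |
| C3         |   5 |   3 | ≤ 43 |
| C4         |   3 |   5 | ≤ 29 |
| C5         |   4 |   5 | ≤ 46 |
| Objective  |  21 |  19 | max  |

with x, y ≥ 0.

Feasible with a bounded optimal solution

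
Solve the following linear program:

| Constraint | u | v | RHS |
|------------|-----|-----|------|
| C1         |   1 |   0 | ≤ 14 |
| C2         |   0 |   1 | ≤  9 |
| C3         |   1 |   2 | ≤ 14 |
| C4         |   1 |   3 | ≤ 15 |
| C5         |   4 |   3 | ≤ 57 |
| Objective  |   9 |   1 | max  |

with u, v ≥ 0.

Evaluate the objective at each vertex of the feasible region:
  z(0, 0) = 0
  z(14, 0) = 126  ←
  z(12, 1) = 109
  z(0, 5) = 5
The maximum is at u = 14, v = 0.

u = 14, v = 0, z = 126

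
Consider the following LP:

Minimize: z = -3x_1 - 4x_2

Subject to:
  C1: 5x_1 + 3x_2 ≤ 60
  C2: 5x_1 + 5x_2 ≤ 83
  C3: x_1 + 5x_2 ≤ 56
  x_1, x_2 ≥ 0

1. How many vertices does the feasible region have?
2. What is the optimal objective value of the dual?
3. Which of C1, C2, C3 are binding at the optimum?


1. 4
2. -58
3. C1, C3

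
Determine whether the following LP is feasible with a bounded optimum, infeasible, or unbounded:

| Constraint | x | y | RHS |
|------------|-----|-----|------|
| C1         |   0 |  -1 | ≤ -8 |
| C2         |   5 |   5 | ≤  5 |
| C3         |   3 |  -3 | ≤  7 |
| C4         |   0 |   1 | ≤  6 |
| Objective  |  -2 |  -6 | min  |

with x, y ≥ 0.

Infeasible (no feasible solution exists)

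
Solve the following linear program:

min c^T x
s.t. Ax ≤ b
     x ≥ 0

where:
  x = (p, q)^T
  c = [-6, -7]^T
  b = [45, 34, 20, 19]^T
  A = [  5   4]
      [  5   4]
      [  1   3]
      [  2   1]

Evaluate the objective at each vertex of the feasible region:
  z(0, 0) = 0
  z(6.8, 0) = -40.8
  z(2, 6) = -54  ←
  z(0, 6.667) = -46.67
The minimum is at p = 2, q = 6.

p = 2, q = 6, z = -54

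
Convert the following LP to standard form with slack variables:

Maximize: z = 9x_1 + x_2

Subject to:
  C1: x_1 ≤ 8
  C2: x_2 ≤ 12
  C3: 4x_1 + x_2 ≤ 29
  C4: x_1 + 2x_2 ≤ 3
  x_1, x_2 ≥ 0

max z = 9x_1 + x_2

s.t.
  x_1 + s1 = 8
  x_2 + s2 = 12
  4x_1 + x_2 + s3 = 29
  x_1 + 2x_2 + s4 = 3
  x_1, x_2, s1, s2, s3, s4 ≥ 0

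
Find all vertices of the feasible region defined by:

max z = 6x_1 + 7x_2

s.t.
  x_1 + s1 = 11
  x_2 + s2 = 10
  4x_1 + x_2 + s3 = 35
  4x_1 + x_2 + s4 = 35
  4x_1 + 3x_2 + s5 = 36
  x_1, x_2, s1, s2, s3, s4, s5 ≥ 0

(0, 0), (8.75, 0), (8.625, 0.5), (1.5, 10), (0, 10)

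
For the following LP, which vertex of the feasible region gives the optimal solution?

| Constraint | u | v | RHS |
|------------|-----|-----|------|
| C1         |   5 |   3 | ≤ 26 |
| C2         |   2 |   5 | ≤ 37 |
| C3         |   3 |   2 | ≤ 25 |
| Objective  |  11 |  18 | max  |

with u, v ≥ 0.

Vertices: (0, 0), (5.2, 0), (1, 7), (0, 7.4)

Evaluate the objective at each vertex of the feasible region:
  z(0, 0) = 0
  z(5.2, 0) = 57.2
  z(1, 7) = 137  ←
  z(0, 7.4) = 133.2
The maximum is at u = 1, v = 7.

(1, 7)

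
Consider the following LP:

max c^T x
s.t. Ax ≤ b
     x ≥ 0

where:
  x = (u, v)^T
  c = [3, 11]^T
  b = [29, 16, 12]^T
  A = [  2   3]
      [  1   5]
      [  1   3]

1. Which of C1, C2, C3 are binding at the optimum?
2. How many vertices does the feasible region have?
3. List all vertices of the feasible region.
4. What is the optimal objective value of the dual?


1. C2, C3
2. 4
3. (0, 0), (12, 0), (6, 2), (0, 3.2)
4. 40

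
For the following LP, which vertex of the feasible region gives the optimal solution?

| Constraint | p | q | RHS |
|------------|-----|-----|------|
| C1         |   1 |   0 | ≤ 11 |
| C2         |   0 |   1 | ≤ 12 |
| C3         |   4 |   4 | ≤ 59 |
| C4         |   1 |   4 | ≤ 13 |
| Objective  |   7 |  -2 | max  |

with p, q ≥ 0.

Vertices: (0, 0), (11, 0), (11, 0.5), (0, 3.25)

Evaluate the objective at each vertex of the feasible region:
  z(0, 0) = 0
  z(11, 0) = 77  ←
  z(11, 0.5) = 76
  z(0, 3.25) = -6.5
The maximum is at p = 11, q = 0.

(11, 0)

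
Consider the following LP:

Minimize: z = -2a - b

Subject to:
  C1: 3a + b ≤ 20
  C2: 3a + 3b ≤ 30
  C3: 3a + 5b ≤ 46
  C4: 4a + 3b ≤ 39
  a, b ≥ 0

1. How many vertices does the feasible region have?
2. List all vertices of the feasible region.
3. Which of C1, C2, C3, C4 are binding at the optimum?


1. 5
2. (0, 0), (6.667, 0), (5, 5), (2, 8), (0, 9.2)
3. C1, C2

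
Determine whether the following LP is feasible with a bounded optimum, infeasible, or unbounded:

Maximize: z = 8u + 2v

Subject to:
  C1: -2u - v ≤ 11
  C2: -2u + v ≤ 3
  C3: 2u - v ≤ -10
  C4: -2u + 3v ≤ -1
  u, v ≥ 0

Infeasible (no feasible solution exists)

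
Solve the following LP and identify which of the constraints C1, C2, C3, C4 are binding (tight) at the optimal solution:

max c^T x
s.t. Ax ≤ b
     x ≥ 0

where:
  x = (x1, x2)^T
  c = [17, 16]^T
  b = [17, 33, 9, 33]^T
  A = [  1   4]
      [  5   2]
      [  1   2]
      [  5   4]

At x1 = 5, x2 = 2, compute slack b - a·x for each constraint:
  C1: 17 − 13 = 4  (slack)
  C2: 33 − 29 = 4  (slack)
  C3: 9 − 9 = 0  (binding)
  C4: 33 − 33 = 0  (binding)

Optimal: x1 = 5, x2 = 2
Binding: C3, C4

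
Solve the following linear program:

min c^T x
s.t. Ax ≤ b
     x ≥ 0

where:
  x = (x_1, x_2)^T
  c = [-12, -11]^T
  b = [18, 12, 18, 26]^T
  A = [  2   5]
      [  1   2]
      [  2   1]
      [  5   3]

Evaluate the objective at each vertex of the feasible region:
  z(0, 0) = 0
  z(5.2, 0) = -62.4
  z(4, 2) = -70  ←
  z(0, 3.6) = -39.6
The minimum is at x_1 = 4, x_2 = 2.

x_1 = 4, x_2 = 2, z = -70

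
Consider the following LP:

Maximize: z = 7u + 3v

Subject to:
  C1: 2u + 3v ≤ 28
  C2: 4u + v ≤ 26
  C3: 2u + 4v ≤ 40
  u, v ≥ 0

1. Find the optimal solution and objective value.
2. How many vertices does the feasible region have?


1. u = 5, v = 6, z = 53
2. 4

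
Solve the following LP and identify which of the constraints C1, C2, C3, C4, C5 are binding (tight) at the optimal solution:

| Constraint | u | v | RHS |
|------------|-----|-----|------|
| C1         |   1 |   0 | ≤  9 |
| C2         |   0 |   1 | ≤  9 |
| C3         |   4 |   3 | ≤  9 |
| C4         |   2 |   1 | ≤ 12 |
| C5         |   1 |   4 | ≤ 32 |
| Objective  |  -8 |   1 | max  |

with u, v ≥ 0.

At u = 0, v = 3, compute slack b - a·x for each constraint:
  C1: 9 − 0 = 9  (slack)
  C2: 9 − 3 = 6  (slack)
  C3: 9 − 9 = 0  (binding)
  C4: 12 − 3 = 9  (slack)
  C5: 32 − 12 = 20  (slack)

Optimal: u = 0, v = 3
Binding: C3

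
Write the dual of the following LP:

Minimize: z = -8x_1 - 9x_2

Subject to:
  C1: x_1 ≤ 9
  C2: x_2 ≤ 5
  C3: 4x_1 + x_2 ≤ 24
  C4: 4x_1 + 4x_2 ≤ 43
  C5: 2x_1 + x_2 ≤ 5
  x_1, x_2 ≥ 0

Primal min cᵀx s.t. Ax ≤ b, x ≥ 0  →  Dual max −bᵀy s.t. Aᵀy ≥ −c, y ≥ 0.

Maximize: z = -9y1 - 5y2 - 24y3 - 43y4 - 5y5

Subject to:
  y1 + 4y3 + 4y4 + 2y5 ≥ 8
  y2 + y3 + 4y4 + y5 ≥ 9
  y1, y2, y3, y4, y5 ≥ 0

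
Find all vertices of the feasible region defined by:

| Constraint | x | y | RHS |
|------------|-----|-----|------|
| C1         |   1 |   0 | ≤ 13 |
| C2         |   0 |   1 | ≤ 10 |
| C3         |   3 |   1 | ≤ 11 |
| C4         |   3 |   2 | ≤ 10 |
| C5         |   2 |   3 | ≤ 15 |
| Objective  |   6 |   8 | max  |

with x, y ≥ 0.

(0, 0), (3.333, 0), (0, 5)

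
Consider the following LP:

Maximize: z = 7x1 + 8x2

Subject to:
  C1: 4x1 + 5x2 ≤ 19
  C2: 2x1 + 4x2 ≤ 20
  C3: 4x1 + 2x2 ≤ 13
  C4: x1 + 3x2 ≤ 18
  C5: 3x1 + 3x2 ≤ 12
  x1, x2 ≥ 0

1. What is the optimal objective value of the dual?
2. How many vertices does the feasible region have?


1. 31
2. 5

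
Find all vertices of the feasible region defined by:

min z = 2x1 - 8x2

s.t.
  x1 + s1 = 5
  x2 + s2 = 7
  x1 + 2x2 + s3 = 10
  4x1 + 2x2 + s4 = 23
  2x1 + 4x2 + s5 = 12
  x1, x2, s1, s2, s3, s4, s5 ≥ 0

(0, 0), (5, 0), (5, 0.5), (0, 3)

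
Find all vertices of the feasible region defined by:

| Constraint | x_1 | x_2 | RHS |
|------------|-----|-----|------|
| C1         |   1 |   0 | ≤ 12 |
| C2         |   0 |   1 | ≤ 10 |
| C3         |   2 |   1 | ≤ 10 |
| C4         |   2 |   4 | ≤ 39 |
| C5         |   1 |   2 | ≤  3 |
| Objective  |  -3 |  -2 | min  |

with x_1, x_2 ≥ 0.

(0, 0), (3, 0), (0, 1.5)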